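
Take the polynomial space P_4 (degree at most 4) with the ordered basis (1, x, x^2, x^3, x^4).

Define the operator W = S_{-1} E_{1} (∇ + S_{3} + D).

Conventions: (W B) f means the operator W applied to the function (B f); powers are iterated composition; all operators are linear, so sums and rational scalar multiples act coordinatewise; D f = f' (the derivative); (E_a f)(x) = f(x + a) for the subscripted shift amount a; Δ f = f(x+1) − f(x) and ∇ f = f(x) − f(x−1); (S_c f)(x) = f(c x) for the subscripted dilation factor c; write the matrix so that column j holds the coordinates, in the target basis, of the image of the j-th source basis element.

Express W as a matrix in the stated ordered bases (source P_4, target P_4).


image of 1: 1
image of x: -3x + 5
image of x^2: 9x^2 - 22x + 12
image of x^3: -27x^3 + 87x^2 - 90x + 31
image of x^4: 81x^4 - 332x^3 + 504x^2 - 340x + 86
each image's coordinates form column j of the matrix

the matrix is [[1, 5, 12, 31, 86]; [0, -3, -22, -90, -340]; [0, 0, 9, 87, 504]; [0, 0, 0, -27, -332]; [0, 0, 0, 0, 81]] (rows listed top to bottom)


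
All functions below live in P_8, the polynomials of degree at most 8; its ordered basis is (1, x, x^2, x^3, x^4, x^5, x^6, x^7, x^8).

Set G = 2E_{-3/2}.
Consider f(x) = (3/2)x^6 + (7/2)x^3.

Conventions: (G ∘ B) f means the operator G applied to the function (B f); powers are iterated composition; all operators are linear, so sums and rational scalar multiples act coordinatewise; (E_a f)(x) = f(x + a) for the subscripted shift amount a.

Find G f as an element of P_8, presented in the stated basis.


E_{-3/2} f = (3/2)x^6 - (27/2)x^5 + (405/8)x^4 - (391/4)x^3 + (3141/32)x^2 - (1431/32)x + 675/128
(2E_{-3/2}) f = 3x^6 - 27x^5 + (405/4)x^4 - (391/2)x^3 + (3141/16)x^2 - (1431/16)x + 675/64

the image equals g(x) = 3x^6 - 27x^5 + (405/4)x^4 - (391/2)x^3 + (3141/16)x^2 - (1431/16)x + 675/64


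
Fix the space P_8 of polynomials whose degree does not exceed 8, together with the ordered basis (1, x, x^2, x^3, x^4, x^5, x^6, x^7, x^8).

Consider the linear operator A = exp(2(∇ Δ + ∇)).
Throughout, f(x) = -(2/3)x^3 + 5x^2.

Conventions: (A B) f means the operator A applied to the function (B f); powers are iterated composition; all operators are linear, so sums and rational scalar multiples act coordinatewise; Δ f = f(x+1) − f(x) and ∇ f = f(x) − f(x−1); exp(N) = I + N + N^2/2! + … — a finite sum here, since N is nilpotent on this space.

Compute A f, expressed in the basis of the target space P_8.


order-1 term: -4x^2 + 16x + 26/3
order-2 term: -8x + 12
order-3 term: -16/3
the series for exp(2(∇ Δ + ∇)) f terminates at order 3
exp(2(∇ Δ + ∇)) f = -(2/3)x^3 + x^2 + 8x + 46/3

g(x) = -(2/3)x^3 + x^2 + 8x + 46/3


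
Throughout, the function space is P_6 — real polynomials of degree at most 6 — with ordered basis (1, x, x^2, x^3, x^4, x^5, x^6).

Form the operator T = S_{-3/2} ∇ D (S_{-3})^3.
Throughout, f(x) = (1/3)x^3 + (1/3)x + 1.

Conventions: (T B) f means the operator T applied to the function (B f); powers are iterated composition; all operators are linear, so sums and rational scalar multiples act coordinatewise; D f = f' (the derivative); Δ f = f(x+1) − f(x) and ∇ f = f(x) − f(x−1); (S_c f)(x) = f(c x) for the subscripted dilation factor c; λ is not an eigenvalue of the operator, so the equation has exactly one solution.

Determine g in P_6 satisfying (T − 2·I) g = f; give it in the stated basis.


write g with unknown coordinates in the stated basis and equate coefficients in (T − 2·I) g = f
solving from the highest basis element down gives g = -(1/6)x^3 - (177149/12)x - 19685/4
check: T g = -(59049/2)x - 19683/2
so T g − 2·g = (1/3)x^3 + (1/3)x + 1 = f ✓

the result is g(x) = -(1/6)x^3 - (177149/12)x - 19685/4


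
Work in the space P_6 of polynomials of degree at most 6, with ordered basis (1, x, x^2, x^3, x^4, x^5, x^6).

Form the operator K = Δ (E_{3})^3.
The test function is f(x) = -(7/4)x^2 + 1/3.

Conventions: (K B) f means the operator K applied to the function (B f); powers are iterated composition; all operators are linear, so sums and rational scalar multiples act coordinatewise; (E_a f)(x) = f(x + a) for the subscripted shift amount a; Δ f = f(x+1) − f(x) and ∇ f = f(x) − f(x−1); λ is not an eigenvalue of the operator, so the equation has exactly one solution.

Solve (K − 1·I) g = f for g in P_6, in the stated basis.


write g with unknown coordinates in the stated basis and equate coefficients in (K − 1·I) g = f
solving from the highest basis element down gives g = (7/4)x^2 + (7/2)x + 437/12
check: K g = (7/2)x + 147/4
so K g − 1·g = -(7/4)x^2 + 1/3 = f ✓

the result is g(x) = (7/4)x^2 + (7/2)x + 437/12


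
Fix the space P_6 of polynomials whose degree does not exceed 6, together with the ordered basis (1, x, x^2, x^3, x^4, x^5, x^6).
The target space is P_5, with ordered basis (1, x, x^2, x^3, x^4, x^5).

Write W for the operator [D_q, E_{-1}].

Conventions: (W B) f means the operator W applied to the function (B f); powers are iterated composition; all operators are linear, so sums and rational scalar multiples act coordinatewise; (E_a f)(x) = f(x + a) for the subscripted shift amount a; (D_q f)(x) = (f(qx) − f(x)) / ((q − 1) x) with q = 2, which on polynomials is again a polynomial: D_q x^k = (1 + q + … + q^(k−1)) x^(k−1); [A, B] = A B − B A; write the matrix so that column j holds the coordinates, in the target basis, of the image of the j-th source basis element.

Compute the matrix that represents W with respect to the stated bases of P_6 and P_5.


the matrix is [[0, 0, 1, -4, 11, -26, 57]; [0, 0, 0, 5, -27, 94, -270]; [0, 0, 0, 0, 17, -116, 490]; [0, 0, 0, 0, 0, 49, -405]; [0, 0, 0, 0, 0, 0, 129]; [0, 0, 0, 0, 0, 0, 0]] (rows listed top to bottom)

image of 1: 0
image of x: 0
image of x^2: 1
image of x^3: 5x - 4
image of x^4: 17x^2 - 27x + 11
image of x^5: 49x^3 - 116x^2 + 94x - 26
image of x^6: 129x^4 - 405x^3 + 490x^2 - 270x + 57
each image's coordinates form column j of the matrix


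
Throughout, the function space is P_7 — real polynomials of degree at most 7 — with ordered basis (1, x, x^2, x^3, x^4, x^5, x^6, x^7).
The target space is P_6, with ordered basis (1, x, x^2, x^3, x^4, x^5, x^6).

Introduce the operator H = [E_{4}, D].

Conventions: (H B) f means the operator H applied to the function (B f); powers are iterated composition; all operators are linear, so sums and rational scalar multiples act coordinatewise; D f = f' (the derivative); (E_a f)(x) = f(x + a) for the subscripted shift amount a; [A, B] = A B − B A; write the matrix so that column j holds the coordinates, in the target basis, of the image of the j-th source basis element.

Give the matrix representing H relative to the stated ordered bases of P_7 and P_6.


the matrix is [[0, 0, 0, 0, 0, 0, 0, 0]; [0, 0, 0, 0, 0, 0, 0, 0]; [0, 0, 0, 0, 0, 0, 0, 0]; [0, 0, 0, 0, 0, 0, 0, 0]; [0, 0, 0, 0, 0, 0, 0, 0]; [0, 0, 0, 0, 0, 0, 0, 0]; [0, 0, 0, 0, 0, 0, 0, 0]] (rows listed top to bottom)

image of 1: 0
image of x: 0
image of x^2: 0
image of x^3: 0
image of x^4: 0
image of x^5: 0
image of x^6: 0
image of x^7: 0
each image's coordinates form column j of the matrix


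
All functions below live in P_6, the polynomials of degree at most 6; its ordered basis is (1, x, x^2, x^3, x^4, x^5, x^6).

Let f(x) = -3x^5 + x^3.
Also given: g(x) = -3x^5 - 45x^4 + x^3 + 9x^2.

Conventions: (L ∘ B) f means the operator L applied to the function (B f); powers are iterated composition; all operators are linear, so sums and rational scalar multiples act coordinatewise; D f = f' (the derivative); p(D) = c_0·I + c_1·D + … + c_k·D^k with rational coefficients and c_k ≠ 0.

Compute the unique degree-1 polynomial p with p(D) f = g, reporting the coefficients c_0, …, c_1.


c_0 = 1, c_1 = 3

D^0 f = -3x^5 + x^3
D^1 f = -15x^4 + 3x^2
matching coefficients of g against c_0 f + c_1 Df + … from the top degree down determines the c_i
solution: c_0 = 1, c_1 = 3


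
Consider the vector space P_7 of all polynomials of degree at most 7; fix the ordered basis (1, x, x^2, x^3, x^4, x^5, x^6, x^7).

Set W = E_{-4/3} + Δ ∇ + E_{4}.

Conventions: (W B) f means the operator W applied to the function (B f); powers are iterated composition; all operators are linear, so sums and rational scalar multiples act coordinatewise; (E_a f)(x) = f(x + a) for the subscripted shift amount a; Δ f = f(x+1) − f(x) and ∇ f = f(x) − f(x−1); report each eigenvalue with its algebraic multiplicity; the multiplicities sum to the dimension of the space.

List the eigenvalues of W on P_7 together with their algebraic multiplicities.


λ = 2 (multiplicity 8)

image of 1: 2
image of x: 2x + 8/3
image of x^2: 2x^2 + (16/3)x + 178/9
image of x^3: 2x^3 + 8x^2 + (178/3)x + 1664/27
image of x^4: 2x^4 + (32/3)x^3 + (356/3)x^2 + (6656/27)x + 21154/81
image of x^5: 2x^5 + (40/3)x^4 + (1780/9)x^3 + (16640/27)x^2 + (105770/81)x + 247808/243
image of x^6: 2x^6 + 16x^5 + (890/3)x^4 + (33280/27)x^3 + (105770/27)x^2 + (495616/81)x + 2991538/729
image of x^7: 2x^7 + (56/3)x^6 + (1246/3)x^5 + (58240/27)x^4 + (740390/81)x^3 + (1734656/81)x^2 + (20940766/729)x + 35815424/2187
the matrix is upper triangular; its diagonal is (2, 2, 2, 2, 2, 2, 2, 2)
for a triangular matrix the eigenvalues are the diagonal entries, with algebraic multiplicity their repetition count


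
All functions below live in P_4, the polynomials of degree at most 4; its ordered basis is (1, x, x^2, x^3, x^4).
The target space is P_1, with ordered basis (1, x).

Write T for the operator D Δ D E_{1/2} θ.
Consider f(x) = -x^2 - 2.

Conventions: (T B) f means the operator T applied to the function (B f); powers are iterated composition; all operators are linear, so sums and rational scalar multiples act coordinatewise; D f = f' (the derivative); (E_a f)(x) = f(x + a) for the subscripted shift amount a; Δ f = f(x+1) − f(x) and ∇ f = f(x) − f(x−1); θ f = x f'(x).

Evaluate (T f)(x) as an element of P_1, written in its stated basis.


θ f = -2x^2
E_{1/2} θ f = -2x^2 - 2x - 1/2
D E_{1/2} θ f = -4x - 2
Δ (D E_{1/2} θ) f = -4
D Δ (D E_{1/2} θ) f = 0

g(x) = 0


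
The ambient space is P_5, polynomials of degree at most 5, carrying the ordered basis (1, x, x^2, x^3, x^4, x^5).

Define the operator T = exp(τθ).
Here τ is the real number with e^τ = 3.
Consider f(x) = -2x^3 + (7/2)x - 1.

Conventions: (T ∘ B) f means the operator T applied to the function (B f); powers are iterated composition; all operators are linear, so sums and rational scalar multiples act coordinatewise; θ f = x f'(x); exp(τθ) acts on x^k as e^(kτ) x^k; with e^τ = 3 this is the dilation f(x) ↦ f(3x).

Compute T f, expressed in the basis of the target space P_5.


exp(τθ) x^k = e^(kτ) x^k; with e^τ = 3 this sends x^k to 3^k x^k
x ↦ 3 x
x^3 ↦ 27 x^3
applying this coordinatewise to f: exp(τθ) f = -54x^3 + (21/2)x - 1

the image equals g(x) = -54x^3 + (21/2)x - 1


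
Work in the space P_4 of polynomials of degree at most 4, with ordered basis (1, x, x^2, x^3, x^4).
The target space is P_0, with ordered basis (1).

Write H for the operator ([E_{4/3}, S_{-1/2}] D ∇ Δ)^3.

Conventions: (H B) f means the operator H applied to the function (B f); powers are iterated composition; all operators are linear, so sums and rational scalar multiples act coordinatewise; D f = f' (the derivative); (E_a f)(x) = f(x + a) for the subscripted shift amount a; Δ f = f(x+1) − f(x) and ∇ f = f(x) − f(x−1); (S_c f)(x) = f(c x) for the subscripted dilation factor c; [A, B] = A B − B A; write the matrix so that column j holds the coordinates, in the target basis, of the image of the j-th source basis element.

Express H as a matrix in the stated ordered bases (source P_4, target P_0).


the matrix is [[0, 0, 0, 0, 0]] (rows listed top to bottom)

image of 1: 0
image of x: 0
image of x^2: 0
image of x^3: 0
image of x^4: 0
each image's coordinates form column j of the matrix


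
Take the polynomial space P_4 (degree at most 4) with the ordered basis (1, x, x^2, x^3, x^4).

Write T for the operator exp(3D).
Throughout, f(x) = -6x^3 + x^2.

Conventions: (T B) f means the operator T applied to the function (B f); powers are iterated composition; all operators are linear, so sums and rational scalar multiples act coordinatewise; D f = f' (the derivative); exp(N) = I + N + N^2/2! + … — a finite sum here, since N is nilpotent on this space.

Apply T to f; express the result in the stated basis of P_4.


order-1 term: -54x^2 + 6x
order-2 term: -162x + 9
order-3 term: -162
the series for exp(3D) f terminates at order 3
exp(3D) f = -6x^3 - 53x^2 - 156x - 153

g(x) = -6x^3 - 53x^2 - 156x - 153


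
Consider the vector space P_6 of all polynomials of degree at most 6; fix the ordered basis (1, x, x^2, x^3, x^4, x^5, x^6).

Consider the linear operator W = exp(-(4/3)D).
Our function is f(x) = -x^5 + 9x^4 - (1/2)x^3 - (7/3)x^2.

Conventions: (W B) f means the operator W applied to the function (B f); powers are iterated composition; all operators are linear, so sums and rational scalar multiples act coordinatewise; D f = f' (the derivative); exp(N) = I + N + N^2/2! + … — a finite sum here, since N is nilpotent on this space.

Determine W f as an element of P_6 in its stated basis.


order-1 term: (20/3)x^4 - 48x^3 + 2x^2 + (56/9)x
order-2 term: -(160/9)x^3 + 96x^2 - (8/3)x - 112/27
order-3 term: (640/27)x^2 - (256/3)x + 32/27
order-4 term: -(1280/81)x + 256/9
order-5 term: 1024/243
the series for exp(-(4/3)D) f terminates at order 5
exp(-(4/3)D) f = -x^5 + (47/3)x^4 - (1193/18)x^3 + (3223/27)x^2 - (7904/81)x + 7216/243

the image equals g(x) = -x^5 + (47/3)x^4 - (1193/18)x^3 + (3223/27)x^2 - (7904/81)x + 7216/243


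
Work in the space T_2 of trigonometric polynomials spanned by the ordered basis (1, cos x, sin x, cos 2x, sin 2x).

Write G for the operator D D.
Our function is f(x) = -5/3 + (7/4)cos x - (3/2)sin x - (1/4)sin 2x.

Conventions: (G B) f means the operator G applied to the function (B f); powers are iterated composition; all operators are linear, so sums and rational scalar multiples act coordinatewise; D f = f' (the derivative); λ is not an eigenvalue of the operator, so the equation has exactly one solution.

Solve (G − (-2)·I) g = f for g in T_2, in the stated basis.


the result is g(x) = -5/6 + (7/4)cos x - (3/2)sin x + (1/8)sin 2x

write g with unknown coordinates in the stated basis and equate coefficients in (G − (-2)·I) g = f
solving from the highest basis element down gives g = -5/6 + (7/4)cos x - (3/2)sin x + (1/8)sin 2x
check: G g = -(7/4)cos x + (3/2)sin x - (1/2)sin 2x
so G g − (-2)·g = -5/3 + (7/4)cos x - (3/2)sin x - (1/4)sin 2x = f ✓


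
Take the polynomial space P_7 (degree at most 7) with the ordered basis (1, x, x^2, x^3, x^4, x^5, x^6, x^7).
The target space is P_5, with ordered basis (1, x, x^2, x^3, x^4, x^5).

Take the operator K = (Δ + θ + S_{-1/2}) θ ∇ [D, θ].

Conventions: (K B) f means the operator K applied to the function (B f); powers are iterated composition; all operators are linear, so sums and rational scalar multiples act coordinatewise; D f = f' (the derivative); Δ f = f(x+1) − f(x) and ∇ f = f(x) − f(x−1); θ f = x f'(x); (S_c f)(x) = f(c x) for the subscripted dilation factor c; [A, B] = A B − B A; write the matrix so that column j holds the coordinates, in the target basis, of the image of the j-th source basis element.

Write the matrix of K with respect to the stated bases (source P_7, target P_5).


the matrix is [[0, 0, 0, 6, 12, 20, 30, 42]; [0, 0, 0, 3, 42, 70, 165, 231]; [0, 0, 0, 0, 54, 45, 450, 735/2]; [0, 0, 0, 0, 0, 345/2, -75/2, 3255/2]; [0, 0, 0, 0, 0, 0, 975/2, -2625/4]; [0, 0, 0, 0, 0, 0, 0, 16695/16]] (rows listed top to bottom)

image of 1: 0
image of x: 0
image of x^2: 0
image of x^3: 3x + 6
image of x^4: 54x^2 + 42x + 12
image of x^5: (345/2)x^3 + 45x^2 + 70x + 20
image of x^6: (975/2)x^4 - (75/2)x^3 + 450x^2 + 165x + 30
image of x^7: (16695/16)x^5 - (2625/4)x^4 + (3255/2)x^3 + (735/2)x^2 + 231x + 42
each image's coordinates form column j of the matrix


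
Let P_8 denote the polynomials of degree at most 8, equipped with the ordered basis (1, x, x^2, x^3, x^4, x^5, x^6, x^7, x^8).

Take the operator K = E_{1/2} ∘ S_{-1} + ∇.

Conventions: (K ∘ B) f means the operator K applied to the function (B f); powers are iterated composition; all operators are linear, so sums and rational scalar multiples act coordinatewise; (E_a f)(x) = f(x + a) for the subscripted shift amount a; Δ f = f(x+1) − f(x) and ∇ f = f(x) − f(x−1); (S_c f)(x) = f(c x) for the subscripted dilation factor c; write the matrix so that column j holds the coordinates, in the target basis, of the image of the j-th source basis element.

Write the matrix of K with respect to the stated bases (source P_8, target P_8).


the matrix is [[1, 1/2, -3/4, 7/8, -15/16, 31/32, -63/64, 127/128, -255/256]; [0, -1, 3, -15/4, 9/2, -85/16, 99/16, -455/64, 129/16]; [0, 0, 1, 3/2, -9/2, 35/4, -225/16, 651/32, -441/16]; [0, 0, 0, -1, 6, -25/2, 45/2, -595/16, 231/4]; [0, 0, 0, 0, 1, 5/2, -45/4, 245/8, -525/8]; [0, 0, 0, 0, 0, -1, 9, -105/4, 63]; [0, 0, 0, 0, 0, 0, 1, 7/2, -21]; [0, 0, 0, 0, 0, 0, 0, -1, 12]; [0, 0, 0, 0, 0, 0, 0, 0, 1]] (rows listed top to bottom)

image of 1: 1
image of x: -x + 1/2
image of x^2: x^2 + 3x - 3/4
image of x^3: -x^3 + (3/2)x^2 - (15/4)x + 7/8
image of x^4: x^4 + 6x^3 - (9/2)x^2 + (9/2)x - 15/16
image of x^5: -x^5 + (5/2)x^4 - (25/2)x^3 + (35/4)x^2 - (85/16)x + 31/32
image of x^6: x^6 + 9x^5 - (45/4)x^4 + (45/2)x^3 - (225/16)x^2 + (99/16)x - 63/64
image of x^7: -x^7 + (7/2)x^6 - (105/4)x^5 + (245/8)x^4 - (595/16)x^3 + (651/32)x^2 - (455/64)x + 127/128
image of x^8: x^8 + 12x^7 - 21x^6 + 63x^5 - (525/8)x^4 + (231/4)x^3 - (441/16)x^2 + (129/16)x - 255/256
each image's coordinates form column j of the matrix


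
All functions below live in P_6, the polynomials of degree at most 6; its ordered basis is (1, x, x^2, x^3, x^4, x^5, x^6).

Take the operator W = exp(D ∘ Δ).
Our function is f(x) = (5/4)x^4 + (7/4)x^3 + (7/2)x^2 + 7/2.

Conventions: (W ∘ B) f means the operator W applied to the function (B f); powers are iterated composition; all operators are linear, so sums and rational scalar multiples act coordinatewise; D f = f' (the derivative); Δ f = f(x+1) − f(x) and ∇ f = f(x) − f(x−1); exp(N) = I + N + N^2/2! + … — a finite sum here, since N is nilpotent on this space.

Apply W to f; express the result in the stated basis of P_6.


order-1 term: 15x^2 + (51/2)x + 69/4
order-2 term: 15
the series for exp(D ∘ Δ) f terminates at order 2
exp(D ∘ Δ) f = (5/4)x^4 + (7/4)x^3 + (37/2)x^2 + (51/2)x + 143/4

g(x) = (5/4)x^4 + (7/4)x^3 + (37/2)x^2 + (51/2)x + 143/4


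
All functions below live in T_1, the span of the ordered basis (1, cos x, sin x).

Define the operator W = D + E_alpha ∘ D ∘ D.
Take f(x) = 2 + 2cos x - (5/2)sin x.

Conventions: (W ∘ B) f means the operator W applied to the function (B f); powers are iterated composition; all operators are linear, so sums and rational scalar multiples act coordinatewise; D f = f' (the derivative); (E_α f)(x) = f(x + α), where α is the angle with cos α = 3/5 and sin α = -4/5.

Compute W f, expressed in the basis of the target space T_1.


g(x) = -(57/10)cos x - (21/10)sin x

D f = -(5/2)cos x - 2sin x
D f = -(5/2)cos x - 2sin x
D D f = -2cos x + (5/2)sin x
E_alpha D D f = -(16/5)cos x - (1/10)sin x
(D + E_alpha ∘ D ∘ D) f = -(57/10)cos x - (21/10)sin x


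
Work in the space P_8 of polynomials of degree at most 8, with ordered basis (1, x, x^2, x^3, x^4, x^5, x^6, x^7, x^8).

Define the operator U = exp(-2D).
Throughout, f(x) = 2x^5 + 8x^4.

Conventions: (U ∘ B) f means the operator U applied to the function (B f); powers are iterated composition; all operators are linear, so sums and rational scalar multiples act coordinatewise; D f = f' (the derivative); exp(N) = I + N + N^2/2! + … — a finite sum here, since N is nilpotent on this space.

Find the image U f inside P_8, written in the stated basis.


order-1 term: -20x^4 - 64x^3
order-2 term: 80x^3 + 192x^2
order-3 term: -160x^2 - 256x
order-4 term: 160x + 128
order-5 term: -64
the series for exp(-2D) f terminates at order 5
exp(-2D) f = 2x^5 - 12x^4 + 16x^3 + 32x^2 - 96x + 64

the image equals g(x) = 2x^5 - 12x^4 + 16x^3 + 32x^2 - 96x + 64


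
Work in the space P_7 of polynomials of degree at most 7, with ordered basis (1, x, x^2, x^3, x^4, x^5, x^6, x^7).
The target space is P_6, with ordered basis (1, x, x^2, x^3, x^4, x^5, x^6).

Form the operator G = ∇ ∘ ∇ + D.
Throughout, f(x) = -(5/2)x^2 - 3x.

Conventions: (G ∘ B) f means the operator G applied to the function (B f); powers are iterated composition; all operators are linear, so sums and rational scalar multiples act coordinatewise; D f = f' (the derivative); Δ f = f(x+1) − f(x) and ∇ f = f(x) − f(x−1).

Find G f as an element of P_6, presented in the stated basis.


g(x) = -5x - 8

∇ f = -5x - 1/2
∇ ∇ f = -5
D f = -5x - 3
(∇ ∘ ∇ + D) f = -5x - 8


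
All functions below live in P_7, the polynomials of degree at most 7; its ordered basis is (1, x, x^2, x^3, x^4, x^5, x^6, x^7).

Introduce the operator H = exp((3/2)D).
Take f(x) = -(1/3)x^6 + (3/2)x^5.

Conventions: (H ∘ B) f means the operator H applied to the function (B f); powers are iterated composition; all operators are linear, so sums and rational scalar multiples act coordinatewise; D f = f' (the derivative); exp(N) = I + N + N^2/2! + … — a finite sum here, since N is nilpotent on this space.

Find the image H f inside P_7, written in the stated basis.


order-1 term: -3x^5 + (45/4)x^4
order-2 term: -(45/4)x^4 + (135/4)x^3
order-3 term: -(45/2)x^3 + (405/8)x^2
order-4 term: -(405/16)x^2 + (1215/32)x
order-5 term: -(243/16)x + 729/64
order-6 term: -243/64
the series for exp((3/2)D) f terminates at order 6
exp((3/2)D) f = -(1/3)x^6 - (3/2)x^5 + (45/4)x^3 + (405/16)x^2 + (729/32)x + 243/32

the result is g(x) = -(1/3)x^6 - (3/2)x^5 + (45/4)x^3 + (405/16)x^2 + (729/32)x + 243/32


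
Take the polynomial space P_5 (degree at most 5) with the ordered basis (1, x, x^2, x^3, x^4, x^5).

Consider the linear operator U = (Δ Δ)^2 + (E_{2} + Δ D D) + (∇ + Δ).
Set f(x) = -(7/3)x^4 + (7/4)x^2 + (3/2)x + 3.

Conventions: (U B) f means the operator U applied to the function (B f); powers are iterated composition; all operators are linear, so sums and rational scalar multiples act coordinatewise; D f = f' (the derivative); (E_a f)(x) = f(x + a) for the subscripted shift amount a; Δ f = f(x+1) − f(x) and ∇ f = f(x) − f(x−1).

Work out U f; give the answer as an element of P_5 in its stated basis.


the result is g(x) = -(7/3)x^4 - (112/3)x^3 - (217/4)x^2 - (803/6)x - 316/3

Δ f = -(28/3)x^3 - 14x^2 - (35/6)x + 11/12
Δ Δ f = -28x^2 - 56x - 175/6
Δ (Δ Δ) f = -56x - 84
Δ Δ (Δ Δ) f = -56
E_{2} f = -(7/3)x^4 - (56/3)x^3 - (217/4)x^2 - (397/6)x - 73/3
D f = -(28/3)x^3 + (7/2)x + 3/2
D D f = -28x^2 + 7/2
Δ D D f = -56x - 28
(E_{2} + Δ D D) f = -(7/3)x^4 - (56/3)x^3 - (217/4)x^2 - (733/6)x - 157/3
∇ f = -(28/3)x^3 + 14x^2 - (35/6)x + 25/12
Δ f = -(28/3)x^3 - 14x^2 - (35/6)x + 11/12
(∇ + Δ) f = -(56/3)x^3 - (35/3)x + 3
((Δ Δ)^2 + (E_{2} + Δ D D) + (∇ + Δ)) f = -(7/3)x^4 - (112/3)x^3 - (217/4)x^2 - (803/6)x - 316/3


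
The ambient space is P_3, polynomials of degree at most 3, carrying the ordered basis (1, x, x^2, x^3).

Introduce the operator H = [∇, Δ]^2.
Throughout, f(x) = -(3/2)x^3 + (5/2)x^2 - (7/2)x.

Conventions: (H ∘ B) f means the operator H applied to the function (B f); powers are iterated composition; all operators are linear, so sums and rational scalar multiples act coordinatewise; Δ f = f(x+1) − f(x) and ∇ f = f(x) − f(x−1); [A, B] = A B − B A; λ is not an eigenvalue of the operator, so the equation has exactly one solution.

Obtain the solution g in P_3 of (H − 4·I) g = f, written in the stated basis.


the result is g(x) = (3/8)x^3 - (5/8)x^2 + (7/8)x

write g with unknown coordinates in the stated basis and equate coefficients in (H − 4·I) g = f
solving from the highest basis element down gives g = (3/8)x^3 - (5/8)x^2 + (7/8)x
check: H g = 0
so H g − 4·g = -(3/2)x^3 + (5/2)x^2 - (7/2)x = f ✓


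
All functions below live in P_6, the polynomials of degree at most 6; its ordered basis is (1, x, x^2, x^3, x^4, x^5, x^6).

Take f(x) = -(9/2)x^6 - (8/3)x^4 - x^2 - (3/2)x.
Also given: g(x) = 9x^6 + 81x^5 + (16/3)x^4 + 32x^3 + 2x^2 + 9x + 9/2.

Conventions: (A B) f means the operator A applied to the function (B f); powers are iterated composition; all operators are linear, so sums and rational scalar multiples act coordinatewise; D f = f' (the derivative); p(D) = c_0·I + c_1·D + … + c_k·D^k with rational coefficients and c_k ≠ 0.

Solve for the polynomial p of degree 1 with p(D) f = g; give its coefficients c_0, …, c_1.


D^0 f = -(9/2)x^6 - (8/3)x^4 - x^2 - (3/2)x
D^1 f = -27x^5 - (32/3)x^3 - 2x - 3/2
matching coefficients of g against c_0 f + c_1 Df + … from the top degree down determines the c_i
solution: c_0 = -2, c_1 = -3

c_0 = -2, c_1 = -3


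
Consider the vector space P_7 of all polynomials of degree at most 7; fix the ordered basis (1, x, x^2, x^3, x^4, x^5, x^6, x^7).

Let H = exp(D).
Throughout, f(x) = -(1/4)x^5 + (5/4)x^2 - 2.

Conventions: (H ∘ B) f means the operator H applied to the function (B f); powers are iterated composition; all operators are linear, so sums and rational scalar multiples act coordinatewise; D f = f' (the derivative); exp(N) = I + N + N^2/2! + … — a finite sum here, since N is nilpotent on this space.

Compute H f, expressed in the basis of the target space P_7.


order-1 term: -(5/4)x^4 + (5/2)x
order-2 term: -(5/2)x^3 + 5/4
order-3 term: -(5/2)x^2
order-4 term: -(5/4)x
order-5 term: -1/4
the series for exp(D) f terminates at order 5
exp(D) f = -(1/4)x^5 - (5/4)x^4 - (5/2)x^3 - (5/4)x^2 + (5/4)x - 1

the result is g(x) = -(1/4)x^5 - (5/4)x^4 - (5/2)x^3 - (5/4)x^2 + (5/4)x - 1


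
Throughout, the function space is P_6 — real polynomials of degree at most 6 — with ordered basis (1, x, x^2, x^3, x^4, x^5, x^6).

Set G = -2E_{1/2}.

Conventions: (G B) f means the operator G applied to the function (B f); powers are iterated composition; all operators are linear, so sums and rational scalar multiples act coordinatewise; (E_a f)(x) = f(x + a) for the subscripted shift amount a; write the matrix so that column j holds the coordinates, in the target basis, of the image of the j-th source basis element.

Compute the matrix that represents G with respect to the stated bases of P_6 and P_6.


the matrix is [[-2, -1, -1/2, -1/4, -1/8, -1/16, -1/32]; [0, -2, -2, -3/2, -1, -5/8, -3/8]; [0, 0, -2, -3, -3, -5/2, -15/8]; [0, 0, 0, -2, -4, -5, -5]; [0, 0, 0, 0, -2, -5, -15/2]; [0, 0, 0, 0, 0, -2, -6]; [0, 0, 0, 0, 0, 0, -2]] (rows listed top to bottom)

image of 1: -2
image of x: -2x - 1
image of x^2: -2x^2 - 2x - 1/2
image of x^3: -2x^3 - 3x^2 - (3/2)x - 1/4
image of x^4: -2x^4 - 4x^3 - 3x^2 - x - 1/8
image of x^5: -2x^5 - 5x^4 - 5x^3 - (5/2)x^2 - (5/8)x - 1/16
image of x^6: -2x^6 - 6x^5 - (15/2)x^4 - 5x^3 - (15/8)x^2 - (3/8)x - 1/32
each image's coordinates form column j of the matrix


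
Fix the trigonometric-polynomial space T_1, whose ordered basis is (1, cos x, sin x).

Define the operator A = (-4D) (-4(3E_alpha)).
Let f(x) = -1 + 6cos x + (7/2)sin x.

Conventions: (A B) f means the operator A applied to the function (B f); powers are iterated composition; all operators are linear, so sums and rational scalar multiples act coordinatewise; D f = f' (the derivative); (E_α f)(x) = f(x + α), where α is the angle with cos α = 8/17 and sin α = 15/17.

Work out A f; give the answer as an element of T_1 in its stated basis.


the image equals g(x) = -(2976/17)cos x - (4824/17)sin x

E_alpha f = -1 + (201/34)cos x - (62/17)sin x
(3E_alpha) f = -3 + (603/34)cos x - (186/17)sin x
(-4(3E_alpha)) f = 12 - (1206/17)cos x + (744/17)sin x
D (-4(3E_alpha)) f = (744/17)cos x + (1206/17)sin x
(-4D) (-4(3E_alpha)) f = -(2976/17)cos x - (4824/17)sin x


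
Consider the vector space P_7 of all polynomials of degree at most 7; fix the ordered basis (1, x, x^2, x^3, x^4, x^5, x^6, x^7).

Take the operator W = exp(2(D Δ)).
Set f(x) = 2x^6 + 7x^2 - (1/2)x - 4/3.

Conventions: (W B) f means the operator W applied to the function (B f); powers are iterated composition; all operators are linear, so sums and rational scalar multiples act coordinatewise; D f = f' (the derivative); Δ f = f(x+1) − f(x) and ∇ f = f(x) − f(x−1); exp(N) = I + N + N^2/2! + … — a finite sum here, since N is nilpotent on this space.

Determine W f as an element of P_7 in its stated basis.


order-1 term: 120x^4 + 240x^3 + 240x^2 + 120x + 52
order-2 term: 1440x^2 + 2880x + 1680
order-3 term: 1920
the series for exp(2(D Δ)) f terminates at order 3
exp(2(D Δ)) f = 2x^6 + 120x^4 + 240x^3 + 1687x^2 + (5999/2)x + 10952/3

the result is g(x) = 2x^6 + 120x^4 + 240x^3 + 1687x^2 + (5999/2)x + 10952/3


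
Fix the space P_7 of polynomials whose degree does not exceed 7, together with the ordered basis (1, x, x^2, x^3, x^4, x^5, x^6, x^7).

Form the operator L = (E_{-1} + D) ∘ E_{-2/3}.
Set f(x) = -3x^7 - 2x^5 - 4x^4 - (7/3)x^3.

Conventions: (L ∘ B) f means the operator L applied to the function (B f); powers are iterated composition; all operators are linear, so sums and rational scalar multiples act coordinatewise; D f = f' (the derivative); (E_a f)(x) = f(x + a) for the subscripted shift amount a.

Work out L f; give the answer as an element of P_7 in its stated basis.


the result is g(x) = -3x^7 + 14x^6 - 93x^5 + (3139/9)x^4 - (19070/27)x^3 + (7055/9)x^2 - (110854/243)x + 80654/729

E_{-2/3} f = -3x^7 + 14x^6 - 30x^5 + (304/9)x^4 - (575/27)x^3 + (74/9)x^2 - (532/243)x + 248/729
E_{-1} E_{-2/3} f = -3x^7 + 35x^6 - 177x^5 + (4489/9)x^4 - (22718/27)x^3 + (7630/9)x^2 - (114850/243)x + 82250/729
D E_{-2/3} f = -21x^6 + 84x^5 - 150x^4 + (1216/9)x^3 - (575/9)x^2 + (148/9)x - 532/243
(E_{-1} + D) E_{-2/3} f = -3x^7 + 14x^6 - 93x^5 + (3139/9)x^4 - (19070/27)x^3 + (7055/9)x^2 - (110854/243)x + 80654/729


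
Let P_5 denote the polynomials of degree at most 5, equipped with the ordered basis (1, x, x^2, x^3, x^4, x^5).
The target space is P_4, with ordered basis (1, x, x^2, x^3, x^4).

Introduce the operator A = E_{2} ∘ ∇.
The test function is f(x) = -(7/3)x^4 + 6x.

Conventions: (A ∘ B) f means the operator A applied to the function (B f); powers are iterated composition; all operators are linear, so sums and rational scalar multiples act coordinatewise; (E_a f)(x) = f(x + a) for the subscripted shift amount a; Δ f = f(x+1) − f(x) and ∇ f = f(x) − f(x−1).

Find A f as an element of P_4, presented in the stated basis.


∇ f = -(28/3)x^3 + 14x^2 - (28/3)x + 25/3
E_{2} ∇ f = -(28/3)x^3 - 42x^2 - (196/3)x - 29

g(x) = -(28/3)x^3 - 42x^2 - (196/3)x - 29


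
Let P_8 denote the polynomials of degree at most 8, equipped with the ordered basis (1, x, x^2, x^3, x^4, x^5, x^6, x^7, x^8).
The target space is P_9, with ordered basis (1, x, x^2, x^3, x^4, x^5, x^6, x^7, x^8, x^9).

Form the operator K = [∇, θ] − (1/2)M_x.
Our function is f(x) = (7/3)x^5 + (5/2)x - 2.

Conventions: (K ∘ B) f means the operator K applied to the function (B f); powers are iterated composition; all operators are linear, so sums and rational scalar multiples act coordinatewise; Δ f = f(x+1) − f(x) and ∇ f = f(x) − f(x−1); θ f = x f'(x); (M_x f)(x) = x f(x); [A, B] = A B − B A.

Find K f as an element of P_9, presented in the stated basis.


θ f = (35/3)x^5 + (5/2)x
∇ θ f = (175/3)x^4 - (350/3)x^3 + (350/3)x^2 - (175/3)x + 85/6
∇ f = (35/3)x^4 - (70/3)x^3 + (70/3)x^2 - (35/3)x + 29/6
θ ∇ f = (140/3)x^4 - 70x^3 + (140/3)x^2 - (35/3)x
[∇, θ] f = (35/3)x^4 - (140/3)x^3 + 70x^2 - (140/3)x + 85/6
M_x f = (7/3)x^6 + (5/2)x^2 - 2x
(-(1/2)M_x) f = -(7/6)x^6 - (5/4)x^2 + x
([∇, θ] − (1/2)M_x) f = -(7/6)x^6 + (35/3)x^4 - (140/3)x^3 + (275/4)x^2 - (137/3)x + 85/6

the result is g(x) = -(7/6)x^6 + (35/3)x^4 - (140/3)x^3 + (275/4)x^2 - (137/3)x + 85/6


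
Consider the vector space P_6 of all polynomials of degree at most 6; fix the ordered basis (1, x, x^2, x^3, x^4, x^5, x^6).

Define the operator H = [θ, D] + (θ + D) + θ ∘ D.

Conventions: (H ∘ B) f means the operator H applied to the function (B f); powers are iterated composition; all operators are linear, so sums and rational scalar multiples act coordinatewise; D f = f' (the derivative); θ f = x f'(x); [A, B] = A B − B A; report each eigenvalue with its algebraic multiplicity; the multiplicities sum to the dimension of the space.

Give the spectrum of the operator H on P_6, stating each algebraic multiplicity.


image of 1: 0
image of x: x
image of x^2: 2x^2 + 2x
image of x^3: 3x^3 + 6x^2
image of x^4: 4x^4 + 12x^3
image of x^5: 5x^5 + 20x^4
image of x^6: 6x^6 + 30x^5
the matrix is upper triangular; its diagonal is (0, 1, 2, 3, 4, 5, 6)
for a triangular matrix the eigenvalues are the diagonal entries, with algebraic multiplicity their repetition count

λ = 0 (multiplicity 1), λ = 1 (multiplicity 1), λ = 2 (multiplicity 1), λ = 3 (multiplicity 1), λ = 4 (multiplicity 1), λ = 5 (multiplicity 1), λ = 6 (multiplicity 1)


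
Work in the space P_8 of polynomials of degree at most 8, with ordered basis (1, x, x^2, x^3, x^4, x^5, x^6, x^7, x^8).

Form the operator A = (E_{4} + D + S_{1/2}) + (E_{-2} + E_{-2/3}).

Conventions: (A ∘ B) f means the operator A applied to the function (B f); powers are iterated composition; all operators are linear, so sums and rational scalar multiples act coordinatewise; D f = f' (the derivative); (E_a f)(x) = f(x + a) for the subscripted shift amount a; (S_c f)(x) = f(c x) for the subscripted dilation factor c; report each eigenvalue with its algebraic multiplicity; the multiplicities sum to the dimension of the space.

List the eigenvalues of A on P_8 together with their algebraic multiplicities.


λ = 769/256 (multiplicity 1), λ = 385/128 (multiplicity 1), λ = 193/64 (multiplicity 1), λ = 97/32 (multiplicity 1), λ = 49/16 (multiplicity 1), λ = 25/8 (multiplicity 1), λ = 13/4 (multiplicity 1), λ = 7/2 (multiplicity 1), λ = 4 (multiplicity 1)

image of 1: 4
image of x: (7/2)x + 7/3
image of x^2: (13/4)x^2 + (14/3)x + 184/9
image of x^3: (25/8)x^3 + 7x^2 + (184/3)x + 1504/27
image of x^4: (49/16)x^4 + (28/3)x^3 + (368/3)x^2 + (6016/27)x + 22048/81
image of x^5: (97/32)x^5 + (35/3)x^4 + (1840/9)x^3 + (15040/27)x^2 + (110240/81)x + 241024/243
image of x^6: (193/64)x^6 + 14x^5 + (920/3)x^4 + (30080/27)x^3 + (110240/27)x^2 + (482048/81)x + 3032704/729
image of x^7: (385/128)x^7 + (49/3)x^6 + (1288/3)x^5 + (52640/27)x^4 + (771680/81)x^3 + (1687168/81)x^2 + (21228928/729)x + 35551744/2187
image of x^8: (769/256)x^8 + (56/3)x^7 + (5152/9)x^6 + (84224/27)x^5 + (1543360/81)x^4 + (13497344/243)x^3 + (84915712/729)x^2 + (284413952/2187)x + 431661568/6561
the matrix is upper triangular; its diagonal is (4, 7/2, 13/4, 25/8, 49/16, 97/32, 193/64, 385/128, 769/256)
for a triangular matrix the eigenvalues are the diagonal entries, with algebraic multiplicity their repetition count


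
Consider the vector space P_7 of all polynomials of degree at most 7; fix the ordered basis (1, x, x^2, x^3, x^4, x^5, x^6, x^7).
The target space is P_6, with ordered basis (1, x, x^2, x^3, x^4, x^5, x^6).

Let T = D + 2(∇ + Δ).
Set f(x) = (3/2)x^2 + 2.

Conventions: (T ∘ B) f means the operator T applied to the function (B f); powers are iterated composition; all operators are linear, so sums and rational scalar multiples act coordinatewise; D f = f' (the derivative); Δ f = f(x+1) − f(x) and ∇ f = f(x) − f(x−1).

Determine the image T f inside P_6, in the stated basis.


D f = 3x
∇ f = 3x - 3/2
Δ f = 3x + 3/2
(∇ + Δ) f = 6x
(2(∇ + Δ)) f = 12x
(D + 2(∇ + Δ)) f = 15x

g(x) = 15x


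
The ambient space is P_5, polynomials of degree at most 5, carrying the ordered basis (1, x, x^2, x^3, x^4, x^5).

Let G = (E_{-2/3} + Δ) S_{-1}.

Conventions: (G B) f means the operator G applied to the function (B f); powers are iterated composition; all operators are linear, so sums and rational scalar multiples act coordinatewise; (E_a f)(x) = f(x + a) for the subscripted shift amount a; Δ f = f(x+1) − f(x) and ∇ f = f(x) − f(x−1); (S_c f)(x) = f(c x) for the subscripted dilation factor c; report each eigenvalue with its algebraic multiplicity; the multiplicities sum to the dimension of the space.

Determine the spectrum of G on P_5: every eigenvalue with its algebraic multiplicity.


image of 1: 1
image of x: -x - 1/3
image of x^2: x^2 + (2/3)x + 13/9
image of x^3: -x^3 - x^2 - (13/3)x - 19/27
image of x^4: x^4 + (4/3)x^3 + (26/3)x^2 + (76/27)x + 97/81
image of x^5: -x^5 - (5/3)x^4 - (130/9)x^3 - (190/27)x^2 - (485/81)x - 211/243
the matrix is upper triangular; its diagonal is (1, -1, 1, -1, 1, -1)
for a triangular matrix the eigenvalues are the diagonal entries, with algebraic multiplicity their repetition count

λ = -1 (multiplicity 3), λ = 1 (multiplicity 3)


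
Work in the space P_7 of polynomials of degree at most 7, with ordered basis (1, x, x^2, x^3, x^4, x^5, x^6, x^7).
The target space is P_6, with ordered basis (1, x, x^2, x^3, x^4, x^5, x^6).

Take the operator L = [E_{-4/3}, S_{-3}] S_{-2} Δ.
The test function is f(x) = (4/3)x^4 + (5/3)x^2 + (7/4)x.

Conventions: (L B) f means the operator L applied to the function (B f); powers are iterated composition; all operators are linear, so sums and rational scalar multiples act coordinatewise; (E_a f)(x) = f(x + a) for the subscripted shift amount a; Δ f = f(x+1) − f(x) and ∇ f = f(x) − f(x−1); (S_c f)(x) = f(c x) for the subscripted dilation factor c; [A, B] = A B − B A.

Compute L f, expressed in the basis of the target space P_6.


g(x) = -6144x^2 + (13312/3)x - 200000/81

Δ f = (16/3)x^3 + 8x^2 + (26/3)x + 19/4
S_{-2} Δ f = -(128/3)x^3 + 32x^2 - (52/3)x + 19/4
S_{-3} S_{-2} Δ f = 1152x^3 + 288x^2 + 52x + 19/4
E_{-4/3} S_{-3} S_{-2} Δ f = 1152x^3 - 4320x^2 + 5428x - 9133/4
E_{-4/3} S_{-2} Δ f = -(128/3)x^3 + (608/3)x^2 - (2972/9)x + 60227/324
S_{-3} E_{-4/3} S_{-2} Δ f = 1152x^3 + 1824x^2 + (2972/3)x + 60227/324
[E_{-4/3}, S_{-3}] S_{-2} Δ f = -6144x^2 + (13312/3)x - 200000/81


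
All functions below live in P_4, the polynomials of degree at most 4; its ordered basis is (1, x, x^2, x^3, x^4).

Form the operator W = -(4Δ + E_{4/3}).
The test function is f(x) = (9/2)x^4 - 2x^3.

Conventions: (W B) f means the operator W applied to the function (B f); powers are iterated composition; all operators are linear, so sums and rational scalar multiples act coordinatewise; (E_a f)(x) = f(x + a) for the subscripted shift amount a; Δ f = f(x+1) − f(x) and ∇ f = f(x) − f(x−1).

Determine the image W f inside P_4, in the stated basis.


Δ f = 18x^3 + 21x^2 + 12x + 5/2
(4Δ) f = 72x^3 + 84x^2 + 48x + 10
E_{4/3} f = (9/2)x^4 + 22x^3 + 40x^2 + 32x + 256/27
(4Δ + E_{4/3}) f = (9/2)x^4 + 94x^3 + 124x^2 + 80x + 526/27
(-(4Δ + E_{4/3})) f = -(9/2)x^4 - 94x^3 - 124x^2 - 80x - 526/27

the image equals g(x) = -(9/2)x^4 - 94x^3 - 124x^2 - 80x - 526/27


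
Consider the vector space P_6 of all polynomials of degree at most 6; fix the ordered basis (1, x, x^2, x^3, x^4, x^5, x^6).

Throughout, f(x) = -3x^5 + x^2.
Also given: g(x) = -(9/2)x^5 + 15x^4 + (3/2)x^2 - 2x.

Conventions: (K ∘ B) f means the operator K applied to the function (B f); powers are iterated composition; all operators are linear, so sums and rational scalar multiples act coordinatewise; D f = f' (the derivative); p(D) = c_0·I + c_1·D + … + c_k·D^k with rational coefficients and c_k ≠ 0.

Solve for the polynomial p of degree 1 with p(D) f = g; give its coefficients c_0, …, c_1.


p(D) = (3/2)·I − D, i.e. c_0 = 3/2, c_1 = -1

D^0 f = -3x^5 + x^2
D^1 f = -15x^4 + 2x
matching coefficients of g against c_0 f + c_1 Df + … from the top degree down determines the c_i
solution: c_0 = 3/2, c_1 = -1


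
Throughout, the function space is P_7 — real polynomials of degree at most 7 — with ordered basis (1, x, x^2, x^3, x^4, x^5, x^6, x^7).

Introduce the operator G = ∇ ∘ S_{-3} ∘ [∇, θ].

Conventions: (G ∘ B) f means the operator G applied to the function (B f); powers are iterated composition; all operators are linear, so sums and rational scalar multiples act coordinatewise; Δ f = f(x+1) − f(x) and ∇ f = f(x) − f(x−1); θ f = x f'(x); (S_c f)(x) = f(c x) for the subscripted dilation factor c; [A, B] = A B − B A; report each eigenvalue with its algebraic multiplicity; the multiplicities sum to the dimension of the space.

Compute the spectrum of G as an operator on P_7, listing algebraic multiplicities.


image of 1: 0
image of x: 0
image of x^2: -6
image of x^3: 54x - 9
image of x^4: -324x^2 + 108x - 36
image of x^5: 1620x^3 - 810x^2 + 540x - 75
image of x^6: -7290x^4 + 4860x^3 - 4860x^2 + 1350x - 198
image of x^7: 30618x^5 - 25515x^4 + 34020x^3 - 14175x^2 + 4158x - 441
the matrix is upper triangular; its diagonal is (0, 0, 0, 0, 0, 0, 0, 0)
for a triangular matrix the eigenvalues are the diagonal entries, with algebraic multiplicity their repetition count

λ = 0 (multiplicity 8)
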